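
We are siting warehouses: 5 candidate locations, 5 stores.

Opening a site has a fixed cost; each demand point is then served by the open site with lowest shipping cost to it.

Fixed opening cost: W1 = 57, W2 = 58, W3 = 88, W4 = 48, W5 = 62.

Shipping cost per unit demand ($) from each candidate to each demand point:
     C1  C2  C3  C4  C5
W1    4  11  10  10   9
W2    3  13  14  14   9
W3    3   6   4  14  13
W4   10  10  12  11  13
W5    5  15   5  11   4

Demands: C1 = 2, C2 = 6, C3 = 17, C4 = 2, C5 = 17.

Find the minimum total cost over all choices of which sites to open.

Open {W5}: assign each demand point to its cheapest open site.
  C1→W5 2×5=10, C2→W5 6×15=90, C3→W5 17×5=85, C4→W5 2×11=22, C5→W5 17×4=68
  shipping cost 275, fixed 62 → total 337.
Compare {W3, W5}: shipping cost 200 + fixed 150 = 350.
Compare {W4, W5}: shipping cost 245 + fixed 110 = 355.
Compare {W1, W5}: shipping cost 247 + fixed 119 = 366.
All other subsets cost ≥ 350. Minimum total cost: 337.

337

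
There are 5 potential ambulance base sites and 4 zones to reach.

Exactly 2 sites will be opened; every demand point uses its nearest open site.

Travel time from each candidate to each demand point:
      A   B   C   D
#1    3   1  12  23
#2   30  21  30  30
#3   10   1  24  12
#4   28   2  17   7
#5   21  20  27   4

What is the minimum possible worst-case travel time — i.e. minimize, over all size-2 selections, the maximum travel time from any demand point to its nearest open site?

Open {#1, #3}.
  Farthest demand point is C at travel time 12 (to #1); all others are ≤ 12.
With {#1, #4} the worst case is 12.
With {#1, #5} the worst case is 12.
No size-2 selection achieves below 12.

12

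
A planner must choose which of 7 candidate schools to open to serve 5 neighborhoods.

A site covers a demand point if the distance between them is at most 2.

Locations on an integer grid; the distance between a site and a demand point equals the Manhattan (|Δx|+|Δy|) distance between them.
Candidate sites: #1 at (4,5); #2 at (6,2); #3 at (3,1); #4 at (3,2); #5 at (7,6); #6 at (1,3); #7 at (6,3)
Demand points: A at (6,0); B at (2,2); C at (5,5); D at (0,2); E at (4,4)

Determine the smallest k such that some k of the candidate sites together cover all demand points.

Coverage sets (demand points within 2 of each site):
  #1: {C, E}
  #2: {A}
  #3: {B}
  #4: {B}
  #5: {}
  #6: {B, D}
  #7: {}
No 2 sites suffice: every size-2 union leaves at least one demand point uncovered.
But {#1, #2, #6} covers everything, so the minimum is 3.

3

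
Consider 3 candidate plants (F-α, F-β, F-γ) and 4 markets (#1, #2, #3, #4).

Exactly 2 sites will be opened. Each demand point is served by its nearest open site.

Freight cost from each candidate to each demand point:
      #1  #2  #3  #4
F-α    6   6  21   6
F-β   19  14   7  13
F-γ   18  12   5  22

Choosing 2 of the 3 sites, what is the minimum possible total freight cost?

23

Open {F-α, F-γ}.
  #1→F-α 6, #2→F-α 6, #3→F-γ 5, #4→F-α 6  ⇒ total 23.
Compare {F-α, F-β}: total 25.
Compare {F-β, F-γ}: total 48.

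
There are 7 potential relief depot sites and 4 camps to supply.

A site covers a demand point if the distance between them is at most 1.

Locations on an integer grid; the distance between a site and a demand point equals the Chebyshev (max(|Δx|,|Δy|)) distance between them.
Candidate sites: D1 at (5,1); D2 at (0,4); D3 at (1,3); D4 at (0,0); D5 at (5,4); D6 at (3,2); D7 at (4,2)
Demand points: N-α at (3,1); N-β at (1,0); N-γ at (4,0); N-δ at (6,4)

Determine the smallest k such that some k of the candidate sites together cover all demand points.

Coverage sets (demand points within 1 of each site):
  D1: {N-γ}
  D2: {}
  D3: {}
  D4: {N-β}
  D5: {N-δ}
  D6: {N-α}
  D7: {N-α}
No 3 sites suffice: every size-3 union leaves at least one demand point uncovered.
But {D1, D4, D5, D6} covers everything, so the minimum is 4.

4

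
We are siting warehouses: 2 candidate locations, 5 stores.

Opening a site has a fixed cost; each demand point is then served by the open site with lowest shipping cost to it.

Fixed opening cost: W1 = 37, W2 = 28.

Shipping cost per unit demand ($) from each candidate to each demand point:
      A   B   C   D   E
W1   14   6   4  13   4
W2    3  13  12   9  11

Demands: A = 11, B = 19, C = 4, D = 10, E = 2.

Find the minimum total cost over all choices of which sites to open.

326

Open {W1, W2}: assign each demand point to its cheapest open site.
  A→W2 11×3=33, B→W1 19×6=114, C→W1 4×4=16, D→W2 10×9=90, E→W1 2×4=8
  shipping cost 261, fixed 65 → total 326.
Compare {W1}: shipping cost 422 + fixed 37 = 459.
Compare {W2}: shipping cost 440 + fixed 28 = 468.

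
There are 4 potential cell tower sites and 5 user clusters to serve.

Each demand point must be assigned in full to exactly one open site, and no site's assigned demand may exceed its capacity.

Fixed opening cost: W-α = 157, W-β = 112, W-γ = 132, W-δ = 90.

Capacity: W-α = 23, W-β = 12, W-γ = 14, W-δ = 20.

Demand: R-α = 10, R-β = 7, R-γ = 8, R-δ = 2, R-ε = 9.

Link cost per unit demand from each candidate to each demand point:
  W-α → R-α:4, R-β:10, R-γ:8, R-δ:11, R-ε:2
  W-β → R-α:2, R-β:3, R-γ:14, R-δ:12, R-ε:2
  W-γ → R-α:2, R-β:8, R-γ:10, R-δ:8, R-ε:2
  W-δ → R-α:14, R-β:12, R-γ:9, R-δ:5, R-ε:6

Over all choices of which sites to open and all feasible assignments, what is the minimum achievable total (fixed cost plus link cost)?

471

Open {W-α, W-δ}; cheapest assignment that respects the capacities:
  W-α (cap 23, load 19): R-α, R-ε — cost 10×4 + 9×2 = 58
  W-δ (cap 20, load 17): R-β, R-γ, R-δ — cost 7×12 + 8×9 + 2×5 = 166
  Shipping 224, fixed 247 → total 471.
  Any other capacity-feasible assignment to {W-α, W-δ} ships for at least 224.
Compare {W-β, W-γ, W-δ}: its best feasible assignment gives total 511.
Compare {W-α, W-β, W-δ}: its best feasible assignment gives total 520.
Every other set of open sites that can feasibly serve all demand totals ≥ 511 even under its best assignment. Minimum: 471.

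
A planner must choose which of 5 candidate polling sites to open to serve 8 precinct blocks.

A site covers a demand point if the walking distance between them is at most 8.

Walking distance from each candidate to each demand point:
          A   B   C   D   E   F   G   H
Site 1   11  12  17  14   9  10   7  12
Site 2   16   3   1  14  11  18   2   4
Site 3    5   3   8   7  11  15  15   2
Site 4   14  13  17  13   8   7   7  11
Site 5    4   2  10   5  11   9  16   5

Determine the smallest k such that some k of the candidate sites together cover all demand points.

Coverage sets (demand points within 8 of each site):
  Site 1: {G}
  Site 2: {B, C, G, H}
  Site 3: {A, B, C, D, H}
  Site 4: {E, F, G}
  Site 5: {A, B, D, H}
No single site covers all 8 demand points.
But {Site 3, Site 4} covers everything, so the minimum is 2.

2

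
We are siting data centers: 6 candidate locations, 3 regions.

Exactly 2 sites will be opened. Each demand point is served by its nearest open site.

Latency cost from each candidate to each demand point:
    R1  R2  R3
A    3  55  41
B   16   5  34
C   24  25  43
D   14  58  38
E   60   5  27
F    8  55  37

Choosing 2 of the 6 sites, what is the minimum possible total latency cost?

35

Open {A, E}.
  R1→A 3, R2→E 5, R3→E 27  ⇒ total 35.
Compare {E, F}: total 40.
Compare {A, B}: total 42.
No size-2 selection does better; minimum is 35.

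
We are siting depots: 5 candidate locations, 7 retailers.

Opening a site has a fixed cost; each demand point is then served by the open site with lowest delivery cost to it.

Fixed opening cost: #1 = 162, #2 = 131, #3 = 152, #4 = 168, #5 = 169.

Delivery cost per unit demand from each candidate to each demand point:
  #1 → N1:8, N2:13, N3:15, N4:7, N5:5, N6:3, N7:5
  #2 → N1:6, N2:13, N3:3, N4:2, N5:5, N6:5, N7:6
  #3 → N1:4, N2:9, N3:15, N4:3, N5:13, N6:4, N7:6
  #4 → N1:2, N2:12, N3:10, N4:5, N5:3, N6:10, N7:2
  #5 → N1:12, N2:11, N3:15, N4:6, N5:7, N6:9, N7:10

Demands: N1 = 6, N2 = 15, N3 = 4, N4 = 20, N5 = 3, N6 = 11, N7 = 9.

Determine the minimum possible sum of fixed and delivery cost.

Open {#2}: assign each demand point to its cheapest open site.
  N1→#2 6×6=36, N2→#2 15×13=195, N3→#2 4×3=12, N4→#2 20×2=40, N5→#2 3×5=15, N6→#2 11×5=55, N7→#2 9×6=54
  delivery cost 407, fixed 131 → total 538.
Compare {#3}: delivery cost 416 + fixed 152 = 568.
Compare {#2, #3}: delivery cost 324 + fixed 283 = 607.
Compare {#2, #4}: delivery cost 326 + fixed 299 = 625.
All other subsets cost ≥ 568. Minimum total cost: 538.

538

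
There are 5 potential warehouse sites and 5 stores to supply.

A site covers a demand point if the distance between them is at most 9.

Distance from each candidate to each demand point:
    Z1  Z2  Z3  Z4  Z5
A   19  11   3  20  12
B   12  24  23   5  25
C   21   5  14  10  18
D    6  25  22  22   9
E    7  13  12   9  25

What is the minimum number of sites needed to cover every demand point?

4

Coverage sets (demand points within 9 of each site):
  A: {Z3}
  B: {Z4}
  C: {Z2}
  D: {Z1, Z5}
  E: {Z1, Z4}
No 3 sites suffice: every size-3 union leaves at least one demand point uncovered.
But {A, B, C, D} covers everything, so the minimum is 4.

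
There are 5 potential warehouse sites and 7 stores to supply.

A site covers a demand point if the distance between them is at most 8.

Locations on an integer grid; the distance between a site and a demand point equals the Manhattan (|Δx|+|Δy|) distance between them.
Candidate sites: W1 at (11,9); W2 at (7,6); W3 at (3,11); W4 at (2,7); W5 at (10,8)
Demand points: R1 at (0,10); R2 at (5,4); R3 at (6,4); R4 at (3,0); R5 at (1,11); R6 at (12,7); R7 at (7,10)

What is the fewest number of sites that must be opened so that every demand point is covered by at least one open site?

Coverage sets (demand points within 8 of each site):
  W1: {R6, R7}
  W2: {R2, R3, R6, R7}
  W3: {R1, R5, R7}
  W4: {R1, R2, R3, R4, R5, R7}
  W5: {R3, R6, R7}
No single site covers all 7 demand points.
But {W1, W4} covers everything, so the minimum is 2.

2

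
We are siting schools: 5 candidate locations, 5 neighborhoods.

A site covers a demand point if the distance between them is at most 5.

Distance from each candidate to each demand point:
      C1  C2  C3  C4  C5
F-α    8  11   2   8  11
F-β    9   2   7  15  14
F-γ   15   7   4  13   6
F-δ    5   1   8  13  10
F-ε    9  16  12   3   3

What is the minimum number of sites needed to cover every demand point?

Coverage sets (demand points within 5 of each site):
  F-α: {C3}
  F-β: {C2}
  F-γ: {C3}
  F-δ: {C1, C2}
  F-ε: {C4, C5}
No 2 sites suffice: every size-2 union leaves at least one demand point uncovered.
But {F-α, F-δ, F-ε} covers everything, so the minimum is 3.

3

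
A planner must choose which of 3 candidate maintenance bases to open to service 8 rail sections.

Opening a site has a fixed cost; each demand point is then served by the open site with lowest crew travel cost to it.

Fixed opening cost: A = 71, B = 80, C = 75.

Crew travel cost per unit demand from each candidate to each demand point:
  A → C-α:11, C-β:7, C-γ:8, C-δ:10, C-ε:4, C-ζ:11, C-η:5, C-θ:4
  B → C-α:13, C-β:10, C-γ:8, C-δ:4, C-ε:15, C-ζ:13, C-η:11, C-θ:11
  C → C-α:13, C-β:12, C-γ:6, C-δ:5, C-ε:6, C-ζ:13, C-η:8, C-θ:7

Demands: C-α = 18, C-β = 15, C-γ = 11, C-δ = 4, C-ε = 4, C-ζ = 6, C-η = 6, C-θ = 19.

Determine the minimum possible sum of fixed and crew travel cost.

Open {A}: assign each demand point to its cheapest open site.
  C-α→A 18×11=198, C-β→A 15×7=105, C-γ→A 11×8=88, C-δ→A 4×10=40, C-ε→A 4×4=16, C-ζ→A 6×11=66, C-η→A 6×5=30, C-θ→A 19×4=76
  crew travel cost 619, fixed 71 → total 690.
Compare {A, C}: crew travel cost 577 + fixed 146 = 723.
Compare {A, B}: crew travel cost 595 + fixed 151 = 746.
Compare {A, B, C}: crew travel cost 573 + fixed 226 = 799.
All other subsets cost ≥ 723. Minimum total cost: 690.

690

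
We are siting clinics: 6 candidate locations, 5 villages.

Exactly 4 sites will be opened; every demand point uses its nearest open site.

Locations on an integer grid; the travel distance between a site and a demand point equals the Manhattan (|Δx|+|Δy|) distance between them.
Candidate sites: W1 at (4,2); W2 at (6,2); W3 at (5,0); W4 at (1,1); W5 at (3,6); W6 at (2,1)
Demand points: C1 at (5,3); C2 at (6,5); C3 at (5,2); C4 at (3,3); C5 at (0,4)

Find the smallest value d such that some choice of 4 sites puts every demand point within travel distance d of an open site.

4

Open {W1, W2, W3, W4}.
  Farthest demand point is C5 at travel distance 4 (to W4); all others are ≤ 4.
With {W1, W2, W4, W5} the worst case is 4.
With {W1, W2, W4, W6} the worst case is 4.
No size-4 selection achieves below 4.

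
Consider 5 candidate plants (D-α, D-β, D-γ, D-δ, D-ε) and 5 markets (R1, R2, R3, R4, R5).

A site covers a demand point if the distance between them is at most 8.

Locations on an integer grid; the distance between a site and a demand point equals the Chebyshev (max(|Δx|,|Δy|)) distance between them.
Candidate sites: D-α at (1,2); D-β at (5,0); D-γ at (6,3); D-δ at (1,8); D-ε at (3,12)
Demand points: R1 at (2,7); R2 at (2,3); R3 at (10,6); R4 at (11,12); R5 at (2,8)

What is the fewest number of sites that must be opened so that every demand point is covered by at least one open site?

2

Coverage sets (demand points within 8 of each site):
  D-α: {R1, R2, R5}
  D-β: {R1, R2, R3, R5}
  D-γ: {R1, R2, R3, R5}
  D-δ: {R1, R2, R5}
  D-ε: {R1, R3, R4, R5}
No single site covers all 5 demand points.
But {D-α, D-ε} covers everything, so the minimum is 2.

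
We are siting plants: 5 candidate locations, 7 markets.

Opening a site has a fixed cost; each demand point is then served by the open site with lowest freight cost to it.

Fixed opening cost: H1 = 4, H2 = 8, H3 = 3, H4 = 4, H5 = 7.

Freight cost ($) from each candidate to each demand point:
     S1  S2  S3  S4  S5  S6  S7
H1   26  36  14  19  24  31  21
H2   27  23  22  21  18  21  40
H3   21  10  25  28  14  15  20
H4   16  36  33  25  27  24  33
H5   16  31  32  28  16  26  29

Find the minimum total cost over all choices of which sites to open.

119

Open {H1, H3, H4}: assign each demand point to its cheapest open site.
  S1→H4 16, S2→H3 10, S3→H1 14, S4→H1 19, S5→H3 14, S6→H3 15, S7→H3 20
  freight cost 108, fixed 11 → total 119.
Compare {H1, H3}: freight cost 113 + fixed 7 = 120.
Compare {H1, H3, H5}: freight cost 108 + fixed 14 = 122.
Compare {H1, H3, H4, H5}: freight cost 108 + fixed 18 = 126.
All other subsets cost ≥ 120. Minimum total cost: 119.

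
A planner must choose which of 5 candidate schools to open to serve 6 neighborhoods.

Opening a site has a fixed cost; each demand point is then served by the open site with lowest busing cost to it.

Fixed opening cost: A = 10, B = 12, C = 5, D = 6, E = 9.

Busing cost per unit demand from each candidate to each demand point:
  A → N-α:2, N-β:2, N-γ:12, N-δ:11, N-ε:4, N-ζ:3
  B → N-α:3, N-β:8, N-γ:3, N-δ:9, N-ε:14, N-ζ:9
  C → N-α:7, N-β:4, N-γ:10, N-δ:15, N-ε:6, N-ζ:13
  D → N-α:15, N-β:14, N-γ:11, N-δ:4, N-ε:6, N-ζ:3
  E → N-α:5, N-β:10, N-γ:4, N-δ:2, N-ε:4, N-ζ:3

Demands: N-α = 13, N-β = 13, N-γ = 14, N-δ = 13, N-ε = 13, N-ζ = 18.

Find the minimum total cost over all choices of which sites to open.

257

Open {A, B, E}: assign each demand point to its cheapest open site.
  N-α→A 13×2=26, N-β→A 13×2=26, N-γ→B 14×3=42, N-δ→E 13×2=26, N-ε→A 13×4=52, N-ζ→A 18×3=54
  busing cost 226, fixed 31 → total 257.
Compare {A, E}: busing cost 240 + fixed 19 = 259.
Compare {A, B, C, E}: busing cost 226 + fixed 36 = 262.
Compare {A, B, D, E}: busing cost 226 + fixed 37 = 263.
All other subsets cost ≥ 259. Minimum total cost: 257.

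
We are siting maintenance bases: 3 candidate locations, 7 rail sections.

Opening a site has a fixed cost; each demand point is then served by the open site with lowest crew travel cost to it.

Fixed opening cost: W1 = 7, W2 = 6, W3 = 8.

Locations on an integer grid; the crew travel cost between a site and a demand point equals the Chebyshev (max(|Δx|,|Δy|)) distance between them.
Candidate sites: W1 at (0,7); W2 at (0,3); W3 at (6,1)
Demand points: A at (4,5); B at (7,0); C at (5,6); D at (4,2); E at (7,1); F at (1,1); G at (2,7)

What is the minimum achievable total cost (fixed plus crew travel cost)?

Open {W3}: assign each demand point to its cheapest open site.
  A→W3 4, B→W3 1, C→W3 5, D→W3 2, E→W3 1, F→W3 5, G→W3 6
  crew travel cost 24, fixed 8 → total 32.
Compare {W2, W3}: crew travel cost 19 + fixed 14 = 33.
Compare {W1, W3}: crew travel cost 20 + fixed 15 = 35.
Compare {W1, W2, W3}: crew travel cost 17 + fixed 21 = 38.
All other subsets cost ≥ 33. Minimum total cost: 32.

32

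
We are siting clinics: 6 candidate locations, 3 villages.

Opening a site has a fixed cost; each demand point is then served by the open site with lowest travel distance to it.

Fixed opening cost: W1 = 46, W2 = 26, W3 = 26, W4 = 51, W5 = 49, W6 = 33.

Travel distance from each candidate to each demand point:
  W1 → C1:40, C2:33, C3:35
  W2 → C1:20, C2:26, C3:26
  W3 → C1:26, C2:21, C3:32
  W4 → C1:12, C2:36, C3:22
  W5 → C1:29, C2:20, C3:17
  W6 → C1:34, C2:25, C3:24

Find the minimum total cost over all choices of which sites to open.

Open {W2}: assign each demand point to its cheapest open site.
  C1→W2 20, C2→W2 26, C3→W2 26
  travel distance 72, fixed 26 → total 98.
Compare {W3}: travel distance 79 + fixed 26 = 105.
Compare {W5}: travel distance 66 + fixed 49 = 115.
Compare {W6}: travel distance 83 + fixed 33 = 116.
All other subsets cost ≥ 105. Minimum total cost: 98.

98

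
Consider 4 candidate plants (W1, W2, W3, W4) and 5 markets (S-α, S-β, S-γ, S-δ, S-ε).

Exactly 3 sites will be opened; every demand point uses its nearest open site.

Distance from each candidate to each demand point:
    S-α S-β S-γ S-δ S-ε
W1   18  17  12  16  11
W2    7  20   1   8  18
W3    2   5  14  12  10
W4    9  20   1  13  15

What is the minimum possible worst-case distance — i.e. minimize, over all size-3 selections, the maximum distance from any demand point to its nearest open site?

Open {W1, W2, W3}.
  Farthest demand point is S-ε at distance 10 (to W3); all others are ≤ 10.
With {W2, W3, W4} the worst case is 10.
With {W1, W3, W4} the worst case is 12.
No size-3 selection achieves below 10.

10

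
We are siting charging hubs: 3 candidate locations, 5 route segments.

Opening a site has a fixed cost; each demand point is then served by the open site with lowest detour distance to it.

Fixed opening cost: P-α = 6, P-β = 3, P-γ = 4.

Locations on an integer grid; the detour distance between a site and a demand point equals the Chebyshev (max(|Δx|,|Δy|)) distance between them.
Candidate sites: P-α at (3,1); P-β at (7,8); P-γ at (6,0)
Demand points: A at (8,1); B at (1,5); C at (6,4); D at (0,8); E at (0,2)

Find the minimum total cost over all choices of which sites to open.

Open {P-α}: assign each demand point to its cheapest open site.
  A→P-α 5, B→P-α 4, C→P-α 3, D→P-α 7, E→P-α 3
  detour distance 22, fixed 6 → total 28.
Compare {P-γ}: detour distance 25 + fixed 4 = 29.
Compare {P-α, P-γ}: detour distance 19 + fixed 10 = 29.
Compare {P-α, P-β}: detour distance 22 + fixed 9 = 31.
All other subsets cost ≥ 29. Minimum total cost: 28.

28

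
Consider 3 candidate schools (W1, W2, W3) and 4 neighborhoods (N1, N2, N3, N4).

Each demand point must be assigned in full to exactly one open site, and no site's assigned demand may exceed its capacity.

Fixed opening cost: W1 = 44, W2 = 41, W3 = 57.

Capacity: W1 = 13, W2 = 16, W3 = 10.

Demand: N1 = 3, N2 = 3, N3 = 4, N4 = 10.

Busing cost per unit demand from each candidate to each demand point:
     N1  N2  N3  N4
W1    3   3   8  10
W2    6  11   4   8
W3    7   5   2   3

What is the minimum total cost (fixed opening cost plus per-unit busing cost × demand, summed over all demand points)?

Open {W1, W3}; cheapest assignment that respects the capacities:
  W1 (cap 13, load 10): N1, N2, N3 — cost 3×3 + 3×3 + 4×8 = 50
  W3 (cap 10, load 10): N4 — cost 10×3 = 30
  Shipping 80, fixed 101 → total 181.
  Any other capacity-feasible assignment to {W1, W3} ships for at least 80.
Compare {W2, W3}: its best feasible assignment gives total 195.
Compare {W1, W2}: its best feasible assignment gives total 199.
Every other set of open sites that can feasibly serve all demand totals ≥ 195 even under its best assignment. Minimum: 181.

181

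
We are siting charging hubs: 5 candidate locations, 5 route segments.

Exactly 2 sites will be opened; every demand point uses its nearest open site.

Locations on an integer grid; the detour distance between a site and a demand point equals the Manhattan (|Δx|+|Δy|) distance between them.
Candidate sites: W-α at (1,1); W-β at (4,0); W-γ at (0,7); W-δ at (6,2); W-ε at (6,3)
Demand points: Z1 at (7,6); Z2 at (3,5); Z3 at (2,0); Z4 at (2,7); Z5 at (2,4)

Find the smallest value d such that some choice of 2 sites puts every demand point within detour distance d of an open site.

6

Open {W-γ, W-δ}.
  Farthest demand point is Z3 at detour distance 6 (to W-δ); all others are ≤ 6.
With {W-α, W-δ} the worst case is 7.
With {W-α, W-ε} the worst case is 7.
No size-2 selection achieves below 6.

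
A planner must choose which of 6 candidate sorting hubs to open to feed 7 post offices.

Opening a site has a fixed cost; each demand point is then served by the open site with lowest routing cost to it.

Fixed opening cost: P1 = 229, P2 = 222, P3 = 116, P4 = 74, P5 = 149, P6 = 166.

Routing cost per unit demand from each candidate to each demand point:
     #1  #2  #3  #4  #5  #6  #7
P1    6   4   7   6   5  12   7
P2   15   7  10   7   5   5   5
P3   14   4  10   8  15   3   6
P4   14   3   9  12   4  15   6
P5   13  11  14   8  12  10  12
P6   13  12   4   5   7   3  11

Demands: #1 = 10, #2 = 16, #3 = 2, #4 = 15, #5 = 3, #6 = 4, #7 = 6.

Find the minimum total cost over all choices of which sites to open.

Open {P3}: assign each demand point to its cheapest open site.
  #1→P3 10×14=140, #2→P3 16×4=64, #3→P3 2×10=20, #4→P3 15×8=120, #5→P3 3×15=45, #6→P3 4×3=12, #7→P3 6×6=36
  routing cost 437, fixed 116 → total 553.
Compare {P4, P6}: routing cost 321 + fixed 240 = 561.
Compare {P1}: routing cost 333 + fixed 229 = 562.
Compare {P4}: routing cost 494 + fixed 74 = 568.
All other subsets cost ≥ 561. Minimum total cost: 553.

553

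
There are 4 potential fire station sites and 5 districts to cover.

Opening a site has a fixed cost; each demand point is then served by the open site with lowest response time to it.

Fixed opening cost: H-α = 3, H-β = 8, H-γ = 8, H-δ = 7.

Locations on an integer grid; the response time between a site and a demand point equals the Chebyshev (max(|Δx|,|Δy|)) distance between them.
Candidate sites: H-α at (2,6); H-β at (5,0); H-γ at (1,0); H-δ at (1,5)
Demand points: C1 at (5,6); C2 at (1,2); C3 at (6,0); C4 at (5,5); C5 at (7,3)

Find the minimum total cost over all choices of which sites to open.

Open {H-α}: assign each demand point to its cheapest open site.
  C1→H-α 3, C2→H-α 4, C3→H-α 6, C4→H-α 3, C5→H-α 5
  response time 21, fixed 3 → total 24.
Compare {H-α, H-β}: response time 14 + fixed 11 = 25.
Compare {H-β}: response time 19 + fixed 8 = 27.
Compare {H-δ}: response time 22 + fixed 7 = 29.
All other subsets cost ≥ 25. Minimum total cost: 24.

24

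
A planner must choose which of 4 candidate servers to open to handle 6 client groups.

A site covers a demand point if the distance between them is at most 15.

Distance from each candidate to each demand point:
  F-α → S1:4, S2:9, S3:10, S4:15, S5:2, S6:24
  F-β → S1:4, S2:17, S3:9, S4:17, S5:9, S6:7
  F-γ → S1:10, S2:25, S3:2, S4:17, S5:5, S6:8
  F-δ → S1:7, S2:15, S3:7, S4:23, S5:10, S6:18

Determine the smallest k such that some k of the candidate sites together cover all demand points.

Coverage sets (demand points within 15 of each site):
  F-α: {S1, S2, S3, S4, S5}
  F-β: {S1, S3, S5, S6}
  F-γ: {S1, S3, S5, S6}
  F-δ: {S1, S2, S3, S5}
No single site covers all 6 demand points.
But {F-α, F-β} covers everything, so the minimum is 2.

2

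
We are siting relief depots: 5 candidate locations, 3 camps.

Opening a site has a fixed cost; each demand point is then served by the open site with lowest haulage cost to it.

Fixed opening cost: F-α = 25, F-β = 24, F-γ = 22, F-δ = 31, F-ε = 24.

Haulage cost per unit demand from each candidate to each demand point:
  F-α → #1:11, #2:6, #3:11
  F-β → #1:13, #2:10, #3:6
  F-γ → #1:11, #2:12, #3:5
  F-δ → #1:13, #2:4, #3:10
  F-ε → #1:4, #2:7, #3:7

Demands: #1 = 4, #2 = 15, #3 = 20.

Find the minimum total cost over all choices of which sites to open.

Open {F-γ, F-δ, F-ε}: assign each demand point to its cheapest open site.
  #1→F-ε 4×4=16, #2→F-δ 15×4=60, #3→F-γ 20×5=100
  haulage cost 176, fixed 77 → total 253.
Compare {F-γ, F-δ}: haulage cost 204 + fixed 53 = 257.
Compare {F-γ, F-ε}: haulage cost 221 + fixed 46 = 267.
Compare {F-δ, F-ε}: haulage cost 216 + fixed 55 = 271.
All other subsets cost ≥ 257. Minimum total cost: 253.

253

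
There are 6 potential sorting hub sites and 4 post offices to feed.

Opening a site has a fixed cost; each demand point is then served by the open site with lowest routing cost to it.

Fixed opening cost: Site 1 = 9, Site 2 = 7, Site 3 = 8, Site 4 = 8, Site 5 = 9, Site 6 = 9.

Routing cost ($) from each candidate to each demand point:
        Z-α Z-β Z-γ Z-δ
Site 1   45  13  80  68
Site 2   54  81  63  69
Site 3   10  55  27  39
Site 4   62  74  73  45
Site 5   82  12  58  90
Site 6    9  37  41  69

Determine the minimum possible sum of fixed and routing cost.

105

Open {Site 3, Site 5}: assign each demand point to its cheapest open site.
  Z-α→Site 3 10, Z-β→Site 5 12, Z-γ→Site 3 27, Z-δ→Site 3 39
  routing cost 88, fixed 17 → total 105.
Compare {Site 1, Site 3}: routing cost 89 + fixed 17 = 106.
Compare {Site 2, Site 3, Site 5}: routing cost 88 + fixed 24 = 112.
Compare {Site 1, Site 2, Site 3}: routing cost 89 + fixed 24 = 113.
All other subsets cost ≥ 106. Minimum total cost: 105.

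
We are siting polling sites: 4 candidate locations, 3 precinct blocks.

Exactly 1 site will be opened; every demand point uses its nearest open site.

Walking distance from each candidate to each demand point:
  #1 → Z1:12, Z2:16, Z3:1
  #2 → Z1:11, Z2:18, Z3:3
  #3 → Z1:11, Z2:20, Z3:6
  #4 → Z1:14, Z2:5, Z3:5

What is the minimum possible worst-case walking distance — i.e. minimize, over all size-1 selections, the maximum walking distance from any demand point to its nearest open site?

Open {#4}.
  Farthest demand point is Z1 at walking distance 14 (to #4); all others are ≤ 14.
With {#1} the worst case is 16.
With {#2} the worst case is 18.
No size-1 selection achieves below 14.

14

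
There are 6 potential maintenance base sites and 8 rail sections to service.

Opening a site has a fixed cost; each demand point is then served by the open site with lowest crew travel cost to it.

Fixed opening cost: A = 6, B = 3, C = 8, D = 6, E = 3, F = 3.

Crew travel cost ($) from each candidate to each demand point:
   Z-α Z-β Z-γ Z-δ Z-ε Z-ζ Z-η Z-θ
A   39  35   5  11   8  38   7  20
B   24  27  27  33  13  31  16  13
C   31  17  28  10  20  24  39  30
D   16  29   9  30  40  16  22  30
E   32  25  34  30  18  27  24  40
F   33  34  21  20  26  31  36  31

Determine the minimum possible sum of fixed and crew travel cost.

115

Open {A, B, C, D}: assign each demand point to its cheapest open site.
  Z-α→D 16, Z-β→C 17, Z-γ→A 5, Z-δ→C 10, Z-ε→A 8, Z-ζ→D 16, Z-η→A 7, Z-θ→B 13
  crew travel cost 92, fixed 23 → total 115.
Compare {A, B, D}: crew travel cost 103 + fixed 15 = 118.
Compare {A, B, C, D, E}: crew travel cost 92 + fixed 26 = 118.
Compare {A, B, C, D, F}: crew travel cost 92 + fixed 26 = 118.
All other subsets cost ≥ 118. Minimum total cost: 115.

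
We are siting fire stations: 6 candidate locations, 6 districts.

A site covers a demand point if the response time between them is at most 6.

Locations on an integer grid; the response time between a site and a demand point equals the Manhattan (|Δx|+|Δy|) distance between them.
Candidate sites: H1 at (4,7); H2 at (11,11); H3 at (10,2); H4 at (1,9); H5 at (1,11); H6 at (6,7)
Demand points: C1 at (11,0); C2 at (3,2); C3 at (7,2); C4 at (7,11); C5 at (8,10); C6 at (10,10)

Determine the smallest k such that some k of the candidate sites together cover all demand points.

3

Coverage sets (demand points within 6 of each site):
  H1: {C2}
  H2: {C4, C5, C6}
  H3: {C1, C3}
  H4: {}
  H5: {C4}
  H6: {C3, C4, C5}
No 2 sites suffice: every size-2 union leaves at least one demand point uncovered.
But {H1, H2, H3} covers everything, so the minimum is 3.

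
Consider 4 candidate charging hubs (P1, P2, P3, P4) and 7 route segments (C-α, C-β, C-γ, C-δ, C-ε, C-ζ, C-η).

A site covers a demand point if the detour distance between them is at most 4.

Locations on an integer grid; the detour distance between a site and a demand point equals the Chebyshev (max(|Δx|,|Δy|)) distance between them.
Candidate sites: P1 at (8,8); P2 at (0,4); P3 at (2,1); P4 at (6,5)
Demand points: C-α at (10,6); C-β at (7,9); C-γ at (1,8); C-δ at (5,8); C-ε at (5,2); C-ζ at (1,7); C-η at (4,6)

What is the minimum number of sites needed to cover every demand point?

2

Coverage sets (demand points within 4 of each site):
  P1: {C-α, C-β, C-δ, C-η}
  P2: {C-γ, C-ζ, C-η}
  P3: {C-ε}
  P4: {C-α, C-β, C-δ, C-ε, C-η}
No single site covers all 7 demand points.
But {P2, P4} covers everything, so the minimum is 2.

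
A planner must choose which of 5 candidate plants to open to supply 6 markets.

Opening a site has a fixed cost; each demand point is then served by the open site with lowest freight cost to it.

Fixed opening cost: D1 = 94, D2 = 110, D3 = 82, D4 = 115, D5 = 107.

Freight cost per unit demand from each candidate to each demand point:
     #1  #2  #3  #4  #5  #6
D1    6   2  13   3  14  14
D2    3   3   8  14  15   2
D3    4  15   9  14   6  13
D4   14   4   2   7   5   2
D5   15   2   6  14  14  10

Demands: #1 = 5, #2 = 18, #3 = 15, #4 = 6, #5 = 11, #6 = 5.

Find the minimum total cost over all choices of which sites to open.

Open {D1, D4}: assign each demand point to its cheapest open site.
  #1→D1 5×6=30, #2→D1 18×2=36, #3→D4 15×2=30, #4→D1 6×3=18, #5→D4 11×5=55, #6→D4 5×2=10
  freight cost 179, fixed 209 → total 388.
Compare {D4}: freight cost 279 + fixed 115 = 394.
Compare {D3, D4}: freight cost 229 + fixed 197 = 426.
Compare {D2, D4}: freight cost 206 + fixed 225 = 431.
All other subsets cost ≥ 394. Minimum total cost: 388.

388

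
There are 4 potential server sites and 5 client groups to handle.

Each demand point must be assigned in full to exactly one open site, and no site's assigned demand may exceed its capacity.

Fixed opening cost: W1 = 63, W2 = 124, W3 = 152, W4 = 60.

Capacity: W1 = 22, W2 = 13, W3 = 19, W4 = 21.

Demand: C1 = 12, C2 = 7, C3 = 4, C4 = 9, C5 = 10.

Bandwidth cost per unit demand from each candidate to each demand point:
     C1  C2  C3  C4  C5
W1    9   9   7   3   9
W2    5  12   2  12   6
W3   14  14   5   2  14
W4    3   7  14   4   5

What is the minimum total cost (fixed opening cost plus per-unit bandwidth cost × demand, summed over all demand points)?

Open {W1, W4}; cheapest assignment that respects the capacities:
  W1 (cap 22, load 21): C2, C3, C5 — cost 7×9 + 4×7 + 10×9 = 181
  W4 (cap 21, load 21): C1, C4 — cost 12×3 + 9×4 = 72
  Shipping 253, fixed 123 → total 376.
  Any other capacity-feasible assignment to {W1, W4} ships for at least 253.
Compare {W1, W2, W4}: its best feasible assignment gives total 447.
Compare {W1, W3, W4}: its best feasible assignment gives total 488.
Every other set of open sites that can feasibly serve all demand totals ≥ 447 even under its best assignment. Minimum: 376.

376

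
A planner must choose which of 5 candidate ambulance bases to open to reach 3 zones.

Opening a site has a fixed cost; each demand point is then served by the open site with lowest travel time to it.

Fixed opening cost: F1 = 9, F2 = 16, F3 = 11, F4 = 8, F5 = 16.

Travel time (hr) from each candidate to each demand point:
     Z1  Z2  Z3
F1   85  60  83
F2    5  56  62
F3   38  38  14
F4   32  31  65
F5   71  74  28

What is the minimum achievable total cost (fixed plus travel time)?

84

Open {F2, F3}: assign each demand point to its cheapest open site.
  Z1→F2 5, Z2→F3 38, Z3→F3 14
  travel time 57, fixed 27 → total 84.
Compare {F2, F3, F4}: travel time 50 + fixed 35 = 85.
Compare {F1, F2, F3}: travel time 57 + fixed 36 = 93.
Compare {F1, F2, F3, F4}: travel time 50 + fixed 44 = 94.
All other subsets cost ≥ 85. Minimum total cost: 84.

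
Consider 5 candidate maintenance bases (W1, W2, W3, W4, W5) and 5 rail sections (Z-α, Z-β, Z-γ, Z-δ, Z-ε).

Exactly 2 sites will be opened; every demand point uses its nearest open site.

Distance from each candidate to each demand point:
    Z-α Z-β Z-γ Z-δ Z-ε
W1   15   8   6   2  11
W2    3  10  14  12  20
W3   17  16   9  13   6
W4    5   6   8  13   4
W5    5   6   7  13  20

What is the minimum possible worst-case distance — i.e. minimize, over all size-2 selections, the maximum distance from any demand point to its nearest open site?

Open {W1, W4}.
  Farthest demand point is Z-β at distance 6 (to W4); all others are ≤ 6.
With {W1, W2} the worst case is 11.
With {W1, W5} the worst case is 11.
No size-2 selection achieves below 6.

6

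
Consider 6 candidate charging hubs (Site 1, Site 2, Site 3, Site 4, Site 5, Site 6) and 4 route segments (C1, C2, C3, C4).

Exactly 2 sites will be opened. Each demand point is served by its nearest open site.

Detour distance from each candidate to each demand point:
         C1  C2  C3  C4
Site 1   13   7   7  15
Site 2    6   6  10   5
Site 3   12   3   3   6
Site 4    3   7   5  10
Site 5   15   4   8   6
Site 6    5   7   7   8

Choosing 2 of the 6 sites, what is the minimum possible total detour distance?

15

Open {Site 3, Site 4}.
  C1→Site 4 3, C2→Site 3 3, C3→Site 3 3, C4→Site 3 6  ⇒ total 15.
Compare {Site 2, Site 3}: total 17.
Compare {Site 3, Site 6}: total 17.
No size-2 selection does better; minimum is 15.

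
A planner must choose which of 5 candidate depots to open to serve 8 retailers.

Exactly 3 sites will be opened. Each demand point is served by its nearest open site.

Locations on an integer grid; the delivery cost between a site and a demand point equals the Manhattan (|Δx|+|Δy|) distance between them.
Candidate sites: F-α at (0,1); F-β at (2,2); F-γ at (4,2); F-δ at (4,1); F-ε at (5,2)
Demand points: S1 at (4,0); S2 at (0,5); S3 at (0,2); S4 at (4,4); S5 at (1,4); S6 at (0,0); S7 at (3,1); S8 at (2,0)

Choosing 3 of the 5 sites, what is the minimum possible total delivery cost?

Open {F-α, F-β, F-δ}.
  S1→F-δ 1, S2→F-α 4, S3→F-α 1, S4→F-δ 3, S5→F-β 3, S6→F-α 1, S7→F-δ 1, S8→F-β 2  ⇒ total 16.
Compare {F-α, F-β, F-γ}: total 17.
Compare {F-α, F-γ, F-δ}: total 17.
No size-3 selection does better; minimum is 16.

16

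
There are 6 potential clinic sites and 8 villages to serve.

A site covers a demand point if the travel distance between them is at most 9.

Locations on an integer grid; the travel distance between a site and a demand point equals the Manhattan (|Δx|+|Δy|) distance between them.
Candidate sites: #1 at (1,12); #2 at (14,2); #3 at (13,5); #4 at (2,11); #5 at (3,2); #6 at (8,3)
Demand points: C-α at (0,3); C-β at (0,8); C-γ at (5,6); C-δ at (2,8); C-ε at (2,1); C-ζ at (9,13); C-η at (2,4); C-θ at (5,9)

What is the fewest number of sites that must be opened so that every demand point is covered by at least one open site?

Coverage sets (demand points within 9 of each site):
  #1: {C-β, C-δ, C-ζ, C-η, C-θ}
  #2: {}
  #3: {C-γ}
  #4: {C-β, C-γ, C-δ, C-ζ, C-η, C-θ}
  #5: {C-α, C-β, C-γ, C-δ, C-ε, C-η, C-θ}
  #6: {C-α, C-γ, C-ε, C-η, C-θ}
No single site covers all 8 demand points.
But {#1, #5} covers everything, so the minimum is 2.

2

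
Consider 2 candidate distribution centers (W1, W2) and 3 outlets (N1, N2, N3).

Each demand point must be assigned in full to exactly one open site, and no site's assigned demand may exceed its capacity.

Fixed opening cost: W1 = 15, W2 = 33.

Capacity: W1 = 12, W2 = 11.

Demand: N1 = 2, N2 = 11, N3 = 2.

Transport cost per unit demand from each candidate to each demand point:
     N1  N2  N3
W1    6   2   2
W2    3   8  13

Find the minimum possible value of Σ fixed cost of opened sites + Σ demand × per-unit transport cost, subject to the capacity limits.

Open {W1, W2}; cheapest assignment that respects the capacities:
  W1 (cap 12, load 11): N2 — cost 11×2 = 22
  W2 (cap 11, load 4): N1, N3 — cost 2×3 + 2×13 = 32
  Shipping 54, fixed 48 → total 102.
  Any other capacity-feasible assignment to {W1, W2} ships for at least 54.
Total demand is 15 and no other set of sites has combined capacity ≥ 15, so {W1, W2} is the only feasible choice of open sites. Minimum: 102.

102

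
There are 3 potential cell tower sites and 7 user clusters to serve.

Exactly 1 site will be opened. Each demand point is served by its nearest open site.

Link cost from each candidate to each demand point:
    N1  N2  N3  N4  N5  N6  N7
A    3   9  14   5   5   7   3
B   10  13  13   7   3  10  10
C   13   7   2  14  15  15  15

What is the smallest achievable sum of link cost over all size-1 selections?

Open {A}.
  N1→A 3, N2→A 9, N3→A 14, N4→A 5, N5→A 5, N6→A 7, N7→A 3  ⇒ total 46.
Compare {B}: total 66.
Compare {C}: total 81.

46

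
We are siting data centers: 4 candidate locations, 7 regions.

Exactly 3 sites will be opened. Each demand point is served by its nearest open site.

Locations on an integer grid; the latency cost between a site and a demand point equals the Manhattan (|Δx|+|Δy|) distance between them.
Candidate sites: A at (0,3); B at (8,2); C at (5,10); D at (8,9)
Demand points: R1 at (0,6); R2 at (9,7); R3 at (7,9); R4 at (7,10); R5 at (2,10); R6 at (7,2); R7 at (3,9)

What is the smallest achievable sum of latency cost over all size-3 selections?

Open {A, B, C}.
  R1→A 3, R2→B 6, R3→C 3, R4→C 2, R5→C 3, R6→B 1, R7→C 3  ⇒ total 21.
Compare {A, B, D}: total 22.
Compare {B, C, D}: total 22.
No size-3 selection does better; minimum is 21.

21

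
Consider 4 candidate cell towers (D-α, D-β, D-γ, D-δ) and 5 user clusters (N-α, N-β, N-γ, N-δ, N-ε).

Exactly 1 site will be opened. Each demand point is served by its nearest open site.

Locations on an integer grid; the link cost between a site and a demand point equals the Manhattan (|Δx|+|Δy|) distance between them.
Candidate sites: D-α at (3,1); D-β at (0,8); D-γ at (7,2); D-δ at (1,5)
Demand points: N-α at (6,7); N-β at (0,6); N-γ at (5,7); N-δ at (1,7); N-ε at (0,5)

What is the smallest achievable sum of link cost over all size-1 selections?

Open {D-δ}.
  N-α→D-δ 7, N-β→D-δ 2, N-γ→D-δ 6, N-δ→D-δ 2, N-ε→D-δ 1  ⇒ total 18.
Compare {D-β}: total 20.
Compare {D-α}: total 40.
No size-1 selection does better; minimum is 18.

18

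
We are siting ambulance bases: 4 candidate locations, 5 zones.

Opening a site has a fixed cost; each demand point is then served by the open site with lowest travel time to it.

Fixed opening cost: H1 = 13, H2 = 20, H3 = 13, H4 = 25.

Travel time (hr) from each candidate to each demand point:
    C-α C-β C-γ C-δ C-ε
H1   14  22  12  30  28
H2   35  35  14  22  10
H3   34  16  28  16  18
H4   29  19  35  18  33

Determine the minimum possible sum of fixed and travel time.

Open {H1, H3}: assign each demand point to its cheapest open site.
  C-α→H1 14, C-β→H3 16, C-γ→H1 12, C-δ→H3 16, C-ε→H3 18
  travel time 76, fixed 26 → total 102.
Compare {H1, H2}: travel time 80 + fixed 33 = 113.
Compare {H1, H2, H3}: travel time 68 + fixed 46 = 114.
Compare {H1}: travel time 106 + fixed 13 = 119.
All other subsets cost ≥ 113. Minimum total cost: 102.

102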